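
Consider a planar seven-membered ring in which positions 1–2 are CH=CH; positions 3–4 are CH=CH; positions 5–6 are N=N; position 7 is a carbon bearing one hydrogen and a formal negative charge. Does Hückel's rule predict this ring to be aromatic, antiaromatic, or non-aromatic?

Antiaromatic

All ring atoms are sp² and supply a p orbital to the ring (every atom in a ring double bond is sp² and brings one electron to the p orbital; each =N– nitrogen is pyridine-type (lone pair in the sp² plane, one electron in the p orbital); the carbanion's lone pair occupies the p orbital); the conjugation is uninterrupted.
π-electron count: 3 × 2 = 6 from the double-bond units + 2 from the CH(-) atom = 8.
With 8 = 4·2 π electrons, Hückel's rule classifies the planar ring as antiaromatic.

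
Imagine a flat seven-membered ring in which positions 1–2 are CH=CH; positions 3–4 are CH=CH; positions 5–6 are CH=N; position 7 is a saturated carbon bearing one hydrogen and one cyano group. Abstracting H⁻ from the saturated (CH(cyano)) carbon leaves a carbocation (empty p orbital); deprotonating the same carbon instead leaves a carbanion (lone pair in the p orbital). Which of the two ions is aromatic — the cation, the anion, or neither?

In both ions every ring atom is sp² and contributes a p orbital, so both rings are fully conjugated.
Cation: 3 × 2 + 0 = 6 π electrons → 4(1)+2, aromatic.
Anion: 3 × 2 + 2 = 8 π electrons → 4(2), antiaromatic.

The cation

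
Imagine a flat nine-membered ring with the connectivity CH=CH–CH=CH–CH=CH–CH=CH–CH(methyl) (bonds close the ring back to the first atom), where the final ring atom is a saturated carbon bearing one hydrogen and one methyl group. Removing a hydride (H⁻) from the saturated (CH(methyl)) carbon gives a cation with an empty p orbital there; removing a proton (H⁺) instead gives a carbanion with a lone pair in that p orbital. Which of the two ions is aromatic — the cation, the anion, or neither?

In both ions every ring atom is sp² and contributes a p orbital, so both rings are fully conjugated.
Cation: 4 × 2 + 0 = 8 π electrons → 4(2), antiaromatic.
Anion: 4 × 2 + 2 = 10 π electrons → 4(2)+2, aromatic.

The anion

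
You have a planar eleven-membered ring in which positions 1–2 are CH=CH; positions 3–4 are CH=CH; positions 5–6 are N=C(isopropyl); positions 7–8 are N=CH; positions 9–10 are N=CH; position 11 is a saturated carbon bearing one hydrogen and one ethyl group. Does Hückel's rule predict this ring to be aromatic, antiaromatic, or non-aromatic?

The CH(ethyl) position has four σ bonds — that saturated carbon is sp³ and has no p orbital in the ring π system — so the cyclic conjugation is interrupted.
Broken conjugation rules out both aromaticity and antiaromaticity.

Non-aromatic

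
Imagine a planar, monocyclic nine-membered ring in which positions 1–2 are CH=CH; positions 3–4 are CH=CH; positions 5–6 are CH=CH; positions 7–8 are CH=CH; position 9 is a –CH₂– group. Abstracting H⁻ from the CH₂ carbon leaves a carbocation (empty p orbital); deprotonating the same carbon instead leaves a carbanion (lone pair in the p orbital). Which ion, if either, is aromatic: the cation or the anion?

The anion

In either ion the ring is fully conjugated: every atom, including the new sp² carbon, supplies a p orbital.
Cation: 4 × 2 + 0 = 8 π electrons → 4(2), antiaromatic.
Anion: 4 × 2 + 2 = 10 π electrons → 4(2)+2, aromatic.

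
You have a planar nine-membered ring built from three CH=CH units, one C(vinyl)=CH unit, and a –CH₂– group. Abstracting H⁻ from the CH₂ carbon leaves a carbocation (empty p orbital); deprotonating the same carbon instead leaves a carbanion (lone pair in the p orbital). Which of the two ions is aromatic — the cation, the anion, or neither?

The anion

In either ion the ring is fully conjugated: every atom, including the new sp² carbon, supplies a p orbital.
Cation: 4 × 2 + 0 = 8 π electrons → 4(2), antiaromatic.
Anion: 4 × 2 + 2 = 10 π electrons → 4(2)+2, aromatic.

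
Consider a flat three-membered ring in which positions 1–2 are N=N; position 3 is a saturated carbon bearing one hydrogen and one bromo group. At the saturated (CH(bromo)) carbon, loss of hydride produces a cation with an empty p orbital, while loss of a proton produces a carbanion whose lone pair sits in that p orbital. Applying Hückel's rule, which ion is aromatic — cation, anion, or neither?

Both ions have a continuous loop of p orbitals — each ring atom is sp².
Cation: 1 × 2 + 0 = 2 π electrons → 4(0)+2, aromatic.
Anion: 1 × 2 + 2 = 4 π electrons → 4(1), antiaromatic.

The cation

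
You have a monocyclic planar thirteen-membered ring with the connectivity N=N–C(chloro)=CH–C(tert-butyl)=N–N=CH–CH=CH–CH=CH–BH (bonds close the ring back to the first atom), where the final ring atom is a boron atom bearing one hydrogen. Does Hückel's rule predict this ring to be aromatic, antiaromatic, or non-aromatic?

Antiaromatic

The p orbitals form a continuous loop: every atom in a ring double bond is sp² and brings one electron to the p orbital; the doubly-bonded nitrogens are pyridine-type — their lone pairs lie in the ring plane, leaving one electron in the p orbital; the boron has an empty p orbital. The ring is fully conjugated.
Tallying contributions gives 6 × 2 = 12 from the double-bond units + 0 from the BH atom = 12.
With 12 = 4·3 π electrons, Hückel's rule classifies the planar ring as antiaromatic.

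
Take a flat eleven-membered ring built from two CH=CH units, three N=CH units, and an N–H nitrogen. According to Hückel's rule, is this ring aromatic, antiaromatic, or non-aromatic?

The p orbitals form a continuous loop: each doubly-bonded ring atom is sp² with one p-orbital electron; the doubly-bonded nitrogens are pyridine-type — their lone pairs lie in the ring plane, leaving one electron in the p orbital; the pyrrole-type nitrogen donates its lone pair from the p orbital. The ring is fully conjugated.
Counting π electrons: 5 × 2 = 10 from the double-bond units + 2 from the NH atom = 12.
12 is a 4n count (n = 3), so the planar conjugated ring is antiaromatic.

Antiaromatic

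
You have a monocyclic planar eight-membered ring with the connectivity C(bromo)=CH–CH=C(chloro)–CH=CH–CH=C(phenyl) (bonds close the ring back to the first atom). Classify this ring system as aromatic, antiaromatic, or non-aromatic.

Antiaromatic

All ring atoms are sp² and supply a p orbital to the ring (each doubly-bonded ring atom is sp² with one p-orbital electron); the conjugation is uninterrupted.
Counting π electrons: 4 × 2 = 8 from the 4 double-bond units.
8 = 4(2); a planar, fully conjugated 4n system is antiaromatic.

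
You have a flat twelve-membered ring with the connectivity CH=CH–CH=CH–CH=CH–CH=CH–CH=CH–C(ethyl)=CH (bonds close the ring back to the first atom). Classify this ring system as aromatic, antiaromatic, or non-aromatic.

Antiaromatic

All ring atoms are sp² and supply a p orbital to the ring (the double-bond atoms are sp², each contributing one p electron); the conjugation is uninterrupted.
Tallying contributions gives 6 × 2 = 12 from the 6 double-bond units.
A 4n π count (12, n = 3) in a planar conjugated ring means antiaromatic.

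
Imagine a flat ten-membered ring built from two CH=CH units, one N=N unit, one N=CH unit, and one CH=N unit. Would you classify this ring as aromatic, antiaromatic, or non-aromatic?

The p orbitals form a continuous loop: every atom in a ring double bond is sp² and brings one electron to the p orbital; each sp² =N– keeps its lone pair in-plane and puts one electron into the π system. The ring is fully conjugated.
Counting π electrons: 5 × 2 = 10 from the 5 double-bond units.
10 = 4(2) + 2, which satisfies Hückel's 4n+2 rule.

Aromatic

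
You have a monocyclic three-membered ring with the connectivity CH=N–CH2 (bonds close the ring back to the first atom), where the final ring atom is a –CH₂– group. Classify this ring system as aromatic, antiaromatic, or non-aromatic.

Because the tetrahedral CH₂ carbon is sp³ and has no p orbital in the ring π system at the CH2 position, the π system cannot extend all the way around the ring.
Broken conjugation rules out both aromaticity and antiaromaticity.

Non-aromatic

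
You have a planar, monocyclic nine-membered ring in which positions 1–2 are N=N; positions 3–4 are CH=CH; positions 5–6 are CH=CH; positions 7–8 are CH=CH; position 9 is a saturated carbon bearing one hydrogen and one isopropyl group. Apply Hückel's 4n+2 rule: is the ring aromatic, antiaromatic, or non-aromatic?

Non-aromatic

Because that saturated carbon is sp³ and has no p orbital in the ring π system at the CH(isopropyl) position, the π system cannot extend all the way around the ring.
A ring that is not fully conjugated cannot be aromatic or antiaromatic regardless of its π-electron count.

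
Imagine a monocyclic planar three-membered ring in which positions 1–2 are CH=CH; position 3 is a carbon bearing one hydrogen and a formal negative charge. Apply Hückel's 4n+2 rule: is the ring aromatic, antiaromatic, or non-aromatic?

Antiaromatic

All ring atoms are sp² and supply a p orbital to the ring (each doubly-bonded ring atom is sp² with one p-orbital electron; the carbanion's lone pair occupies the p orbital); the conjugation is uninterrupted.
Adding the contributions, 1 × 2 = 2 from the double-bond unit + 2 from the CH(-) atom = 4.
4 is a 4n count (n = 1), so the planar conjugated ring is antiaromatic.
(The species described is the cyclopropenyl anion.)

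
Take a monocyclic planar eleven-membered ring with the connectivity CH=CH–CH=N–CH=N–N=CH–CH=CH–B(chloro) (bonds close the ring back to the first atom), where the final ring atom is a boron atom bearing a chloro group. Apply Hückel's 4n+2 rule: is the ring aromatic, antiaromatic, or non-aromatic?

Every ring atom contributes a p orbital perpendicular to the ring (the double-bond atoms are sp², each contributing one p electron; each sp² =N– keeps its lone pair in-plane and puts one electron into the π system; the boron has an empty p orbital), so the π system is cyclic and fully conjugated.
π-electron count: 5 × 2 = 10 from the double-bond units + 0 from the B(chloro) atom = 10.
With 10 π electrons (n = 2), the Hückel 4n+2 condition holds.

Aromatic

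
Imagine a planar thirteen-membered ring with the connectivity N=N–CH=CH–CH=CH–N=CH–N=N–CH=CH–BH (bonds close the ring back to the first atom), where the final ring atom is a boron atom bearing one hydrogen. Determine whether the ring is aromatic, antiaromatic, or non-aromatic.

The p orbitals form a continuous loop: every atom in a ring double bond is sp² and brings one electron to the p orbital; the doubly-bonded nitrogens are pyridine-type — their lone pairs lie in the ring plane, leaving one electron in the p orbital; the boron has an empty p orbital. The ring is fully conjugated.
π-electron count: 6 × 2 = 12 from the double-bond units + 0 from the BH atom = 12.
A 4n π count (12, n = 3) in a planar conjugated ring means antiaromatic.

Antiaromatic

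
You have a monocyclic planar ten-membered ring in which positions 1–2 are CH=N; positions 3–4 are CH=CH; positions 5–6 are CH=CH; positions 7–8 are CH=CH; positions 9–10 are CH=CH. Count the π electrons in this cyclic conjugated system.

10

The p orbitals form a continuous loop: each doubly-bonded ring atom is sp² with one p-orbital electron; each =N– nitrogen is pyridine-type (lone pair in the sp² plane, one electron in the p orbital). The ring is fully conjugated.
Adding the contributions, 5 × 2 = 10 from the 5 double-bond units.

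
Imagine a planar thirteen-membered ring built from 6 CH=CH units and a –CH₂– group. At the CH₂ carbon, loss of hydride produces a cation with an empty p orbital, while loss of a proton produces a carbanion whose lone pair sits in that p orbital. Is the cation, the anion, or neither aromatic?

Once that carbon is sp², every ring atom has a p orbital and both ions are fully conjugated.
Cation: 6 × 2 + 0 = 12 π electrons → 4(3), antiaromatic.
Anion: 6 × 2 + 2 = 14 π electrons → 4(3)+2, aromatic.

The anion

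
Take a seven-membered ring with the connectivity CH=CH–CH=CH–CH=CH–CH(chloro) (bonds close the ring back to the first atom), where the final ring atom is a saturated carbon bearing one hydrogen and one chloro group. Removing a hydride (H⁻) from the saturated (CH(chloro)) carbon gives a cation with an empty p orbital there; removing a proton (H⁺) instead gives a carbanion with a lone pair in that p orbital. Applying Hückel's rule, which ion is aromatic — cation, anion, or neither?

The cation

Once that carbon is sp², every ring atom has a p orbital and both ions are fully conjugated.
Cation: 3 × 2 + 0 = 6 π electrons → 4(1)+2, aromatic.
Anion: 3 × 2 + 2 = 8 π electrons → 4(2), antiaromatic.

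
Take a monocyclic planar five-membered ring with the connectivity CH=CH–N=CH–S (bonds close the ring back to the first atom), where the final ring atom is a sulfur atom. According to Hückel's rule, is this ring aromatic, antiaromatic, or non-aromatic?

Check conjugation: every atom in a ring double bond is sp² and brings one electron to the p orbital; each sp² =N– keeps its lone pair in-plane and puts one electron into the π system; the sulfur donates one lone pair from its p orbital — every position has a p orbital, so the cyclic π system is continuous.
π-electron count: 2 × 2 = 4 from the double-bond units + 2 from the S atom = 6.
Since 6 = 4·1 + 2, the ring meets the 4n+2 criterion.

Aromatic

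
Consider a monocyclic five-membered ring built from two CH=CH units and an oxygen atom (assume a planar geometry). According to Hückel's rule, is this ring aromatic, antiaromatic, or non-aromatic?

Aromatic

The p orbitals form a continuous loop: every atom in a ring double bond is sp² and brings one electron to the p orbital; the oxygen donates one lone pair from its p orbital. The ring is fully conjugated.
π-electron count: 2 × 2 = 4 from the double-bond units + 2 from the O atom = 6.
That gives a 4n+2 count (6, n = 1).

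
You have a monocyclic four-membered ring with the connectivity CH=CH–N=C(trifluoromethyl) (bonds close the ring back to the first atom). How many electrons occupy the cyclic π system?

4

Check conjugation: every atom in a ring double bond is sp² and brings one electron to the p orbital; the doubly-bonded nitrogens are pyridine-type — their lone pairs lie in the ring plane, leaving one electron in the p orbital — every position has a p orbital, so the cyclic π system is continuous.
Adding the contributions, 2 × 2 = 4 from the 2 double-bond units.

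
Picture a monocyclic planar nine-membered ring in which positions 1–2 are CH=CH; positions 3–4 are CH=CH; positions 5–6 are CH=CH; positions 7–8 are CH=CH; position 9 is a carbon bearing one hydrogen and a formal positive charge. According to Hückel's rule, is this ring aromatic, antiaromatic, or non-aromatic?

The p orbitals form a continuous loop: every atom in a ring double bond is sp² and brings one electron to the p orbital; the carbocation has an empty p orbital. The ring is fully conjugated.
Adding the contributions, 4 × 2 = 8 from the double-bond units + 0 from the CH(+) atom = 8.
8 is a 4n count (n = 2), so the planar conjugated ring is antiaromatic.

Antiaromatic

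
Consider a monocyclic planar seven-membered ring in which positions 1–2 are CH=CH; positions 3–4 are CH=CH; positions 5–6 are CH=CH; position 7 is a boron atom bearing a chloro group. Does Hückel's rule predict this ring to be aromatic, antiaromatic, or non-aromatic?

Aromatic

The p orbitals form a continuous loop: each doubly-bonded ring atom is sp² with one p-orbital electron; the boron has an empty p orbital. The ring is fully conjugated.
Adding the contributions, 3 × 2 = 6 from the double-bond units + 0 from the B(chloro) atom = 6.
With 6 π electrons (n = 1), the Hückel 4n+2 condition holds.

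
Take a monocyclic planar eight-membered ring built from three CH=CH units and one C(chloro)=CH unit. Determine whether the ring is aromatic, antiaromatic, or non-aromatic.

All ring atoms are sp² and supply a p orbital to the ring (the double-bond atoms are sp², each contributing one p electron); the conjugation is uninterrupted.
Tallying contributions gives 4 × 2 = 8 from the 4 double-bond units.
8 is a 4n count (n = 2), so the planar conjugated ring is antiaromatic.

Antiaromatic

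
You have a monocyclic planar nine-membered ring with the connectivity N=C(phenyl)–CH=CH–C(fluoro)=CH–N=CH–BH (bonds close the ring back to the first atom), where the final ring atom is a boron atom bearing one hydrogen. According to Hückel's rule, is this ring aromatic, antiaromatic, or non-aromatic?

Check conjugation: each doubly-bonded ring atom is sp² with one p-orbital electron; the doubly-bonded nitrogens are pyridine-type — their lone pairs lie in the ring plane, leaving one electron in the p orbital; the boron has an empty p orbital — every position has a p orbital, so the cyclic π system is continuous.
π-electron count: 4 × 2 = 8 from the double-bond units + 0 from the BH atom = 8.
A 4n π count (8, n = 2) in a planar conjugated ring means antiaromatic.

Antiaromatic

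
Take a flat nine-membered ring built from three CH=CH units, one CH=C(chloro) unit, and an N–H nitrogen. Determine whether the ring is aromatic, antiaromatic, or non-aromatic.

Check conjugation: each doubly-bonded ring atom is sp² with one p-orbital electron; the pyrrole-type nitrogen donates its lone pair from the p orbital — every position has a p orbital, so the cyclic π system is continuous.
Adding the contributions, 4 × 2 = 8 from the double-bond units + 2 from the NH atom = 10.
Since 10 = 4·2 + 2, the ring meets the 4n+2 criterion.

Aromatic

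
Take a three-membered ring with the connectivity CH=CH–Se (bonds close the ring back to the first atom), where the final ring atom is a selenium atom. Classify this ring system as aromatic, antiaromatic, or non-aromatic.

Antiaromatic

All ring atoms are sp² and supply a p orbital to the ring (every atom in a ring double bond is sp² and brings one electron to the p orbital; the selenium donates one lone pair from its p orbital); the conjugation is uninterrupted.
Counting π electrons: 1 × 2 = 2 from the double-bond unit + 2 from the Se atom = 4.
4 is a 4n count (n = 1), so the planar conjugated ring is antiaromatic.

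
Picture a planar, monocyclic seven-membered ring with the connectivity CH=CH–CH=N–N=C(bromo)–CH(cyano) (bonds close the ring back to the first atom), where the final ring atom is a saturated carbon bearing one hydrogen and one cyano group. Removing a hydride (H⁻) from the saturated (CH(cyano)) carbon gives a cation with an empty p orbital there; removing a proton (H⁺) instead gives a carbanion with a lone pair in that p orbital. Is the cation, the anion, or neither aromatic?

In both ions every ring atom is sp² and contributes a p orbital, so both rings are fully conjugated.
Cation: 3 × 2 + 0 = 6 π electrons → 4(1)+2, aromatic.
Anion: 3 × 2 + 2 = 8 π electrons → 4(2), antiaromatic.

The cation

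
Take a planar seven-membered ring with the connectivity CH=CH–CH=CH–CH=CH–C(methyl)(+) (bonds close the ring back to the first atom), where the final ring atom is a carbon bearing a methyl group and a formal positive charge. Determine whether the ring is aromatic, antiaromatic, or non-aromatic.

Aromatic

Every ring atom contributes a p orbital perpendicular to the ring (every atom in a ring double bond is sp² and brings one electron to the p orbital; the carbocation has an empty p orbital), so the π system is cyclic and fully conjugated.
π-electron count: 3 × 2 = 6 from the double-bond units + 0 from the C(methyl)(+) atom = 6.
Since 6 = 4·1 + 2, the ring meets the 4n+2 criterion.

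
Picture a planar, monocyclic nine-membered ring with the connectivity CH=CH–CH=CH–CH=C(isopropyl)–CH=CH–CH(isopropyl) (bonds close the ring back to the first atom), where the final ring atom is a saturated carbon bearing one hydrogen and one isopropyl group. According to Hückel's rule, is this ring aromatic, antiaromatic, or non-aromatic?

The CH(isopropyl) position has four σ bonds — that saturated carbon is sp³ and has no p orbital in the ring π system — so the cyclic conjugation is interrupted.
A ring that is not fully conjugated cannot be aromatic or antiaromatic regardless of its π-electron count.

Non-aromatic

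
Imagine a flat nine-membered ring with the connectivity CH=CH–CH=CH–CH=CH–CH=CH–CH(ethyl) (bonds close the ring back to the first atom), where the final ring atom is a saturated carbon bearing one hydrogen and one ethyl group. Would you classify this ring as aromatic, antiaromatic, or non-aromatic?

Non-aromatic

At the CH(ethyl) position, that saturated carbon is sp³ and has no p orbital in the ring π system; the ring's p-orbital overlap is broken there.
A ring that is not fully conjugated cannot be aromatic or antiaromatic regardless of its π-electron count.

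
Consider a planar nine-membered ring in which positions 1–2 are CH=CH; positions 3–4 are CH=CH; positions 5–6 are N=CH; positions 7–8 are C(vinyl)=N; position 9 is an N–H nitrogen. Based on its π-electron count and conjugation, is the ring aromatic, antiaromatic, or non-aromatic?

Aromatic

Every ring atom contributes a p orbital perpendicular to the ring (every atom in a ring double bond is sp² and brings one electron to the p orbital; each sp² =N– keeps its lone pair in-plane and puts one electron into the π system; the pyrrole-type nitrogen donates its lone pair from the p orbital), so the π system is cyclic and fully conjugated.
Adding the contributions, 4 × 2 = 8 from the double-bond units + 2 from the NH atom = 10.
10 = 4(2) + 2, which satisfies Hückel's 4n+2 rule.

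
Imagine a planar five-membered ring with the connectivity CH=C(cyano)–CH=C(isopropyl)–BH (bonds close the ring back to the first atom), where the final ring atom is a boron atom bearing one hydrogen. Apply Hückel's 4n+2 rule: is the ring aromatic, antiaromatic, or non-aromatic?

Every ring atom contributes a p orbital perpendicular to the ring (each doubly-bonded ring atom is sp² with one p-orbital electron; the boron has an empty p orbital), so the π system is cyclic and fully conjugated.
π-electron count: 2 × 2 = 4 from the double-bond units + 0 from the BH atom = 4.
With 4 = 4·1 π electrons, Hückel's rule classifies the planar ring as antiaromatic.

Antiaromatic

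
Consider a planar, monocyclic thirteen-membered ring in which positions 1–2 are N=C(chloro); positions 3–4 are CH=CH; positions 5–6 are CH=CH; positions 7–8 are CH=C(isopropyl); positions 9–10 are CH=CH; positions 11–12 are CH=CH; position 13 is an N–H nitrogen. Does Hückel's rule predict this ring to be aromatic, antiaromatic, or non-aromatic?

The p orbitals form a continuous loop: every atom in a ring double bond is sp² and brings one electron to the p orbital; the doubly-bonded nitrogens are pyridine-type — their lone pairs lie in the ring plane, leaving one electron in the p orbital; the pyrrole-type nitrogen donates its lone pair from the p orbital. The ring is fully conjugated.
Adding the contributions, 6 × 2 = 12 from the double-bond units + 2 from the NH atom = 14.
Since 14 = 4·3 + 2, the ring meets the 4n+2 criterion.

Aromatic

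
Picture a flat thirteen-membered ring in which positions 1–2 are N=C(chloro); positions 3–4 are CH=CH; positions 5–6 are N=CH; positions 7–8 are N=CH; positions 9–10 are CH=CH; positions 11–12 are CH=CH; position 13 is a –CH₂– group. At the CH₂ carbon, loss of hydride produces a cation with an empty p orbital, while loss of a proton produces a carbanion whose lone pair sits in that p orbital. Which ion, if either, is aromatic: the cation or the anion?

The anion

In either ion the ring is fully conjugated: every atom, including the new sp² carbon, supplies a p orbital.
Cation: 6 × 2 + 0 = 12 π electrons → 4(3), antiaromatic.
Anion: 6 × 2 + 2 = 14 π electrons → 4(3)+2, aromatic.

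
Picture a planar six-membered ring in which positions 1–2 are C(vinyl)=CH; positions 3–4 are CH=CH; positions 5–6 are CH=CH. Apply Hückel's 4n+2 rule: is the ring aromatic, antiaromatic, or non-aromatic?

All ring atoms are sp² and supply a p orbital to the ring (each doubly-bonded ring atom is sp² with one p-orbital electron); the conjugation is uninterrupted.
π-electron count: 3 × 2 = 6 from the 3 double-bond units.
With 6 π electrons (n = 1), the Hückel 4n+2 condition holds.

Aromatic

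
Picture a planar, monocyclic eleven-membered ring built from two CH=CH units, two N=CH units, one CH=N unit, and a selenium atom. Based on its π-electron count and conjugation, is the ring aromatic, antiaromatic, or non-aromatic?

Antiaromatic

Every ring atom contributes a p orbital perpendicular to the ring (each doubly-bonded ring atom is sp² with one p-orbital electron; each sp² =N– keeps its lone pair in-plane and puts one electron into the π system; the selenium donates one lone pair from its p orbital), so the π system is cyclic and fully conjugated.
Tallying contributions gives 5 × 2 = 10 from the double-bond units + 2 from the Se atom = 12.
12 is a 4n count (n = 3), so the planar conjugated ring is antiaromatic.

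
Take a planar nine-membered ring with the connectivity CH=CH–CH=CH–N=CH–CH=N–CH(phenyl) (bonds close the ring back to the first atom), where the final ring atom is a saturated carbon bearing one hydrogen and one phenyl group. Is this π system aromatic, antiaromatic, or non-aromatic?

Non-aromatic

The CH(phenyl) carbon is saturated: that saturated carbon is sp³ and has no p orbital in the ring π system. Conjugation is not continuous around the ring.
Hückel's rule only applies to fully conjugated rings, so this one is simply non-aromatic.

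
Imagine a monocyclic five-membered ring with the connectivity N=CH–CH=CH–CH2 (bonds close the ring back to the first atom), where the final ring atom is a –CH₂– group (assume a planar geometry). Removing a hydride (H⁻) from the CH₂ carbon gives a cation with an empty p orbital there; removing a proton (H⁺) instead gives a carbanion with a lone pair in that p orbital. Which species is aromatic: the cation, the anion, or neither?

The anion

In both ions every ring atom is sp² and contributes a p orbital, so both rings are fully conjugated.
Cation: 2 × 2 + 0 = 4 π electrons → 4(1), antiaromatic.
Anion: 2 × 2 + 2 = 6 π electrons → 4(1)+2, aromatic.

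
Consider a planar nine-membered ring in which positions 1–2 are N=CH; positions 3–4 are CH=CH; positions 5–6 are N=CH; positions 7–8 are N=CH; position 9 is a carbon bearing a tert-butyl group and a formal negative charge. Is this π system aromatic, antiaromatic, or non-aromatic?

Aromatic

Check conjugation: the double-bond atoms are sp², each contributing one p electron; the doubly-bonded nitrogens are pyridine-type — their lone pairs lie in the ring plane, leaving one electron in the p orbital; the carbanion's lone pair occupies the p orbital — every position has a p orbital, so the cyclic π system is continuous.
Adding the contributions, 4 × 2 = 8 from the double-bond units + 2 from the C(tert-butyl)(-) atom = 10.
10 = 4(2) + 2, which satisfies Hückel's 4n+2 rule.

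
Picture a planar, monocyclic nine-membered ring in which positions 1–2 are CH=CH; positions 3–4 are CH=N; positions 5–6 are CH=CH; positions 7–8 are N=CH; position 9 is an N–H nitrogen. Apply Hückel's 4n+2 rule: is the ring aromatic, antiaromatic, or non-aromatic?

Aromatic

Every ring atom contributes a p orbital perpendicular to the ring (every atom in a ring double bond is sp² and brings one electron to the p orbital; each sp² =N– keeps its lone pair in-plane and puts one electron into the π system; the pyrrole-type nitrogen donates its lone pair from the p orbital), so the π system is cyclic and fully conjugated.
π-electron count: 4 × 2 = 8 from the double-bond units + 2 from the NH atom = 10.
10 = 4(2) + 2, which satisfies Hückel's 4n+2 rule.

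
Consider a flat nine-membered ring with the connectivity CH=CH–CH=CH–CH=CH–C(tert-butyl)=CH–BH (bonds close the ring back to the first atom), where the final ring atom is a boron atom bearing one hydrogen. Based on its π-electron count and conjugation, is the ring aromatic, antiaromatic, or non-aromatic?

Antiaromatic

Check conjugation: every atom in a ring double bond is sp² and brings one electron to the p orbital; the boron has an empty p orbital — every position has a p orbital, so the cyclic π system is continuous.
Counting π electrons: 4 × 2 = 8 from the double-bond units + 0 from the BH atom = 8.
A 4n π count (8, n = 2) in a planar conjugated ring means antiaromatic.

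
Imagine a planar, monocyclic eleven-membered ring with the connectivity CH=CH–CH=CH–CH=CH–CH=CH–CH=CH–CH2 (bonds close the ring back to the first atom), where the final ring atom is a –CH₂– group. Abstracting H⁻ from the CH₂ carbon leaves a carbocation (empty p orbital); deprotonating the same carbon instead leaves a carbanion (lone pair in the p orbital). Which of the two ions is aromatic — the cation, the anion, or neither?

The cation

In both ions every ring atom is sp² and contributes a p orbital, so both rings are fully conjugated.
Cation: 5 × 2 + 0 = 10 π electrons → 4(2)+2, aromatic.
Anion: 5 × 2 + 2 = 12 π electrons → 4(3), antiaromatic.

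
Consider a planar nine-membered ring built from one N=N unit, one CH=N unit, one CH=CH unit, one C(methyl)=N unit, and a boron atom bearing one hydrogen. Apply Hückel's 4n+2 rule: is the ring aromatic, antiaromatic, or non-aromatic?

Check conjugation: each doubly-bonded ring atom is sp² with one p-orbital electron; each sp² =N– keeps its lone pair in-plane and puts one electron into the π system; the boron has an empty p orbital — every position has a p orbital, so the cyclic π system is continuous.
Adding the contributions, 4 × 2 = 8 from the double-bond units + 0 from the BH atom = 8.
With 8 = 4·2 π electrons, Hückel's rule classifies the planar ring as antiaromatic.

Antiaromatic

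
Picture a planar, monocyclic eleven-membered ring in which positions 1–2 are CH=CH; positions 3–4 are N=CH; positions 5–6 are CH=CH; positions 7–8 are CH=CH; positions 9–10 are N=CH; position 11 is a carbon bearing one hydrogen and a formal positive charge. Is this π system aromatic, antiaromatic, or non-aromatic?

Aromatic

The p orbitals form a continuous loop: the double-bond atoms are sp², each contributing one p electron; the doubly-bonded nitrogens are pyridine-type — their lone pairs lie in the ring plane, leaving one electron in the p orbital; the carbocation has an empty p orbital. The ring is fully conjugated.
Tallying contributions gives 5 × 2 = 10 from the double-bond units + 0 from the CH(+) atom = 10.
10 = 4(2) + 2, which satisfies Hückel's 4n+2 rule.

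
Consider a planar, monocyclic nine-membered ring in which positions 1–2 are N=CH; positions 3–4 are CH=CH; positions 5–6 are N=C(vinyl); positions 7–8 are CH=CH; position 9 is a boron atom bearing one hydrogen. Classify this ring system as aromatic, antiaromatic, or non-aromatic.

Antiaromatic

All ring atoms are sp² and supply a p orbital to the ring (each doubly-bonded ring atom is sp² with one p-orbital electron; each sp² =N– keeps its lone pair in-plane and puts one electron into the π system; the boron has an empty p orbital); the conjugation is uninterrupted.
π-electron count: 4 × 2 = 8 from the double-bond units + 0 from the BH atom = 8.
A 4n π count (8, n = 2) in a planar conjugated ring means antiaromatic.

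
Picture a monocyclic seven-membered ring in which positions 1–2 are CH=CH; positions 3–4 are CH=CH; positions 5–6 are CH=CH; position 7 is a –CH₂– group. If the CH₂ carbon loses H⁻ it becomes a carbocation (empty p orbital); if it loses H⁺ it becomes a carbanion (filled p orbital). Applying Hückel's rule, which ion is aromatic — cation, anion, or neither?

In either ion the ring is fully conjugated: every atom, including the new sp² carbon, supplies a p orbital.
Cation: 3 × 2 + 0 = 6 π electrons → 4(1)+2, aromatic.
Anion: 3 × 2 + 2 = 8 π electrons → 4(2), antiaromatic.

The cation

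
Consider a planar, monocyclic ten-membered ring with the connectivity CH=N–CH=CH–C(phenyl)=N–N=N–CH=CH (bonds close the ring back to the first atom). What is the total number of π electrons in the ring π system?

The p orbitals form a continuous loop: each doubly-bonded ring atom is sp² with one p-orbital electron; each sp² =N– keeps its lone pair in-plane and puts one electron into the π system. The ring is fully conjugated.
Adding the contributions, 5 × 2 = 10 from the 5 double-bond units.

10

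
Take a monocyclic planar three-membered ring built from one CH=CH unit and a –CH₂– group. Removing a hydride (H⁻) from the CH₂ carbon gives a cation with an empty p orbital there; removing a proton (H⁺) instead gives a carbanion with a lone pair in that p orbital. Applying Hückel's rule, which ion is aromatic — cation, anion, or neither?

Once that carbon is sp², every ring atom has a p orbital and both ions are fully conjugated.
Cation: 1 × 2 + 0 = 2 π electrons → 4(0)+2, aromatic.
Anion: 1 × 2 + 2 = 4 π electrons → 4(1), antiaromatic.

The cation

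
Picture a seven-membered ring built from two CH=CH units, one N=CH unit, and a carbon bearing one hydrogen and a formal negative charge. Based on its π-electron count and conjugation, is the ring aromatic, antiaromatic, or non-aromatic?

Check conjugation: every atom in a ring double bond is sp² and brings one electron to the p orbital; each =N– nitrogen is pyridine-type (lone pair in the sp² plane, one electron in the p orbital); the carbanion's lone pair occupies the p orbital — every position has a p orbital, so the cyclic π system is continuous.
π-electron count: 3 × 2 = 6 from the double-bond units + 2 from the CH(-) atom = 8.
A 4n π count (8, n = 2) in a planar conjugated ring means antiaromatic.

Antiaromatic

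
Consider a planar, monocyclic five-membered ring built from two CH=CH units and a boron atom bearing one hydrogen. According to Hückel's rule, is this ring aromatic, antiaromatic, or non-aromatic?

Every ring atom contributes a p orbital perpendicular to the ring (the double-bond atoms are sp², each contributing one p electron; the boron has an empty p orbital), so the π system is cyclic and fully conjugated.
Adding the contributions, 2 × 2 = 4 from the double-bond units + 0 from the BH atom = 4.
4 is a 4n count (n = 1), so the planar conjugated ring is antiaromatic.
(The species described is borole.)

Antiaromatic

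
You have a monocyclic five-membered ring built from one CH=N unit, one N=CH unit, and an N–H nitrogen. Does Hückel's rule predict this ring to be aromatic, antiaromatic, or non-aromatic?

Aromatic

Every ring atom contributes a p orbital perpendicular to the ring (each doubly-bonded ring atom is sp² with one p-orbital electron; each =N– nitrogen is pyridine-type (lone pair in the sp² plane, one electron in the p orbital); the pyrrole-type nitrogen donates its lone pair from the p orbital), so the π system is cyclic and fully conjugated.
π-electron count: 2 × 2 = 4 from the double-bond units + 2 from the NH atom = 6.
That gives a 4n+2 count (6, n = 1).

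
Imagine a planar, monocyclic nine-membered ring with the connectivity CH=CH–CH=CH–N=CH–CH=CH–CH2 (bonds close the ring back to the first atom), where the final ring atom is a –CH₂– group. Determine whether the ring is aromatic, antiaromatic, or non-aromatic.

Non-aromatic

The CH2 position has four σ bonds — the tetrahedral CH₂ carbon is sp³ and has no p orbital in the ring π system — so the cyclic conjugation is interrupted.
Hückel's rule only applies to fully conjugated rings, so this one is simply non-aromatic.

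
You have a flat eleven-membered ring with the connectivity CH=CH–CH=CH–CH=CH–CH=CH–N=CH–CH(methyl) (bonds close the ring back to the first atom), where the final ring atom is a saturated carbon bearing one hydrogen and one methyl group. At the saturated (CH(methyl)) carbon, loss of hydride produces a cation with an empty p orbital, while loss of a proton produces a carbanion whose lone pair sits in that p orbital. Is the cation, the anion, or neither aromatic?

The cation

Once that carbon is sp², every ring atom has a p orbital and both ions are fully conjugated.
Cation: 5 × 2 + 0 = 10 π electrons → 4(2)+2, aromatic.
Anion: 5 × 2 + 2 = 12 π electrons → 4(3), antiaromatic.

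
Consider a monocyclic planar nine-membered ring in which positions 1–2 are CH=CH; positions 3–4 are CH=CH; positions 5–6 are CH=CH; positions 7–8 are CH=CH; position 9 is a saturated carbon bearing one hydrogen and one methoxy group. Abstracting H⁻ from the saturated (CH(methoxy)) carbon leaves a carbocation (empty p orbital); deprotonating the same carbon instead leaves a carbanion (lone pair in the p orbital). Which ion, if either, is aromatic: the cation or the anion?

The anion

Once that carbon is sp², every ring atom has a p orbital and both ions are fully conjugated.
Cation: 4 × 2 + 0 = 8 π electrons → 4(2), antiaromatic.
Anion: 4 × 2 + 2 = 10 π electrons → 4(2)+2, aromatic.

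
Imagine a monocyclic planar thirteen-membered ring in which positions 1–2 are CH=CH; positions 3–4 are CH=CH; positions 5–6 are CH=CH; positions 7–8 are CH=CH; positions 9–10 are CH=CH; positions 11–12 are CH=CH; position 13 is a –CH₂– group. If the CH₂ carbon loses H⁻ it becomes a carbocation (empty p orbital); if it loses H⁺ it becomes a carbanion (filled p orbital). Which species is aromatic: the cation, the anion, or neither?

The anion

Once that carbon is sp², every ring atom has a p orbital and both ions are fully conjugated.
Cation: 6 × 2 + 0 = 12 π electrons → 4(3), antiaromatic.
Anion: 6 × 2 + 2 = 14 π electrons → 4(3)+2, aromatic.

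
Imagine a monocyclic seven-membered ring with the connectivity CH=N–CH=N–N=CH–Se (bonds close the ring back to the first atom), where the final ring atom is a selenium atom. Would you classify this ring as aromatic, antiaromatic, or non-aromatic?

Antiaromatic

Check conjugation: each doubly-bonded ring atom is sp² with one p-orbital electron; each =N– nitrogen is pyridine-type (lone pair in the sp² plane, one electron in the p orbital); the selenium donates one lone pair from its p orbital — every position has a p orbital, so the cyclic π system is continuous.
π-electron count: 3 × 2 = 6 from the double-bond units + 2 from the Se atom = 8.
With 8 = 4·2 π electrons, Hückel's rule classifies the planar ring as antiaromatic.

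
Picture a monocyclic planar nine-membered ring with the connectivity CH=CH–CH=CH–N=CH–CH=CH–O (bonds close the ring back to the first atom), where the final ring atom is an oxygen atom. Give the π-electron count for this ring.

10

All ring atoms are sp² and supply a p orbital to the ring (each doubly-bonded ring atom is sp² with one p-orbital electron; the doubly-bonded nitrogens are pyridine-type — their lone pairs lie in the ring plane, leaving one electron in the p orbital; the oxygen donates one lone pair from its p orbital); the conjugation is uninterrupted.
π-electron count: 4 × 2 = 8 from the double-bond units + 2 from the O atom = 10.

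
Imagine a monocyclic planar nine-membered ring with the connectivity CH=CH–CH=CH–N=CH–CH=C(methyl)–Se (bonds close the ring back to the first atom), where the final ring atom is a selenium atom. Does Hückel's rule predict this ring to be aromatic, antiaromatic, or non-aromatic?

Aromatic

All ring atoms are sp² and supply a p orbital to the ring (every atom in a ring double bond is sp² and brings one electron to the p orbital; the doubly-bonded nitrogens are pyridine-type — their lone pairs lie in the ring plane, leaving one electron in the p orbital; the selenium donates one lone pair from its p orbital); the conjugation is uninterrupted.
Tallying contributions gives 4 × 2 = 8 from the double-bond units + 2 from the Se atom = 10.
10 = 4(2) + 2, which satisfies Hückel's 4n+2 rule.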